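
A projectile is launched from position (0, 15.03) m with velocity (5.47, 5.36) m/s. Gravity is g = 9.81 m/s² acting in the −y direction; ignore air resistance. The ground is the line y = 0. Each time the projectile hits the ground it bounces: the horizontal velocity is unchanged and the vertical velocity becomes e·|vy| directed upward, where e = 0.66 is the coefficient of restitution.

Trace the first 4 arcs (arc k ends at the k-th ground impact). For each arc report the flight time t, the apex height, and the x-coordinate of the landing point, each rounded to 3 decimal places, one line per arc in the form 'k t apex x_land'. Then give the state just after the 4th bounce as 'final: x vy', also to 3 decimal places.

Arc 1: start y=15.030, vy=5.360 → t=2.380, apex=16.494, x_land=13.019, impact vy=-17.989
  bounce: vy ← 0.66·17.989 = 11.873
Arc 2: start y=0.000, vy=11.873 → t=2.421, apex=7.185, x_land=26.260, impact vy=-11.873
  bounce: vy ← 0.66·11.873 = 7.836
Arc 3: start y=0.000, vy=7.836 → t=1.598, apex=3.130, x_land=34.999, impact vy=-7.836
  bounce: vy ← 0.66·7.836 = 5.172
Arc 4: start y=0.000, vy=5.172 → t=1.054, apex=1.363, x_land=40.767, impact vy=-5.172
  bounce: vy ← 0.66·5.172 = 3.413

1 2.380 16.494 13.019
2 2.421 7.185 26.260
3 1.598 3.130 34.999
4 1.054 1.363 40.767
final: 40.767 3.413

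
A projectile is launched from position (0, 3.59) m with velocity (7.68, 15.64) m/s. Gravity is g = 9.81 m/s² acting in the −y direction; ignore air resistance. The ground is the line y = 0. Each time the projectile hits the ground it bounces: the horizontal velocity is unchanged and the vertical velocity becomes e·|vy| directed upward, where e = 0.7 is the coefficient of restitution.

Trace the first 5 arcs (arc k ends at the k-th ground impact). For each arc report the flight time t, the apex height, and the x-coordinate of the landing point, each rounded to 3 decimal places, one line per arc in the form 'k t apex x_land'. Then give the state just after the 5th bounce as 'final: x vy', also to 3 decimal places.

1 3.404 16.057 26.140
2 2.533 7.868 45.594
3 1.773 3.855 59.211
4 1.241 1.889 68.744
5 0.869 0.926 75.417
final: 75.417 2.983

Arc 1: start y=3.590, vy=15.640 → t=3.404, apex=16.057, x_land=26.140, impact vy=-17.750
  bounce: vy ← 0.7·17.750 = 12.425
Arc 2: start y=0.000, vy=12.425 → t=2.533, apex=7.868, x_land=45.594, impact vy=-12.425
  bounce: vy ← 0.7·12.425 = 8.697
Arc 3: start y=0.000, vy=8.697 → t=1.773, apex=3.855, x_land=59.211, impact vy=-8.697
  bounce: vy ← 0.7·8.697 = 6.088
Arc 4: start y=0.000, vy=6.088 → t=1.241, apex=1.889, x_land=68.744, impact vy=-6.088
  bounce: vy ← 0.7·6.088 = 4.262
Arc 5: start y=0.000, vy=4.262 → t=0.869, apex=0.926, x_land=75.417, impact vy=-4.262
  bounce: vy ← 0.7·4.262 = 2.983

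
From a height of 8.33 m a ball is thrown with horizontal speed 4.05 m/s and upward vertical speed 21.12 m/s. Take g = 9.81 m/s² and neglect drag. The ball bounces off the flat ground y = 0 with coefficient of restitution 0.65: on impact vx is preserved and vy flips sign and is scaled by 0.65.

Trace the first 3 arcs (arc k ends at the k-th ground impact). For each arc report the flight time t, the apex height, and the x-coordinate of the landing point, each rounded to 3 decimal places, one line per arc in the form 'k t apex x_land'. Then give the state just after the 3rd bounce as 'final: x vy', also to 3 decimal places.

Arc 1: start y=8.330, vy=21.120 → t=4.670, apex=31.065, x_land=18.911, impact vy=-24.688
  bounce: vy ← 0.65·24.688 = 16.047
Arc 2: start y=0.000, vy=16.047 → t=3.272, apex=13.125, x_land=32.161, impact vy=-16.047
  bounce: vy ← 0.65·16.047 = 10.431
Arc 3: start y=0.000, vy=10.431 → t=2.127, apex=5.545, x_land=40.774, impact vy=-10.431
  bounce: vy ← 0.65·10.431 = 6.780

1 4.670 31.065 18.911
2 3.272 13.125 32.161
3 2.127 5.545 40.774
final: 40.774 6.780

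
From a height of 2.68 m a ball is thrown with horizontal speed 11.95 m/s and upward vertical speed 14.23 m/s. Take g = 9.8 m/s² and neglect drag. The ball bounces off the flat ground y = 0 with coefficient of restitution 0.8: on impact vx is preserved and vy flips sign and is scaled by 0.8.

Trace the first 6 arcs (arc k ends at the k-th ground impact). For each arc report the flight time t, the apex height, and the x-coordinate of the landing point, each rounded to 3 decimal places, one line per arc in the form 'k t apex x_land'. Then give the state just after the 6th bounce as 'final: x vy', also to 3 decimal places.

1 3.082 13.011 36.825
2 2.607 8.327 67.981
3 2.086 5.329 92.907
4 1.669 3.411 112.847
5 1.335 2.183 128.799
6 1.068 1.397 141.561
final: 141.561 4.186

Arc 1: start y=2.680, vy=14.230 → t=3.082, apex=13.011, x_land=36.825, impact vy=-15.969
  bounce: vy ← 0.8·15.969 = 12.775
Arc 2: start y=0.000, vy=12.775 → t=2.607, apex=8.327, x_land=67.981, impact vy=-12.775
  bounce: vy ← 0.8·12.775 = 10.220
Arc 3: start y=0.000, vy=10.220 → t=2.086, apex=5.329, x_land=92.907, impact vy=-10.220
  bounce: vy ← 0.8·10.220 = 8.176
Arc 4: start y=0.000, vy=8.176 → t=1.669, apex=3.411, x_land=112.847, impact vy=-8.176
  bounce: vy ← 0.8·8.176 = 6.541
Arc 5: start y=0.000, vy=6.541 → t=1.335, apex=2.183, x_land=128.799, impact vy=-6.541
  bounce: vy ← 0.8·6.541 = 5.233
Arc 6: start y=0.000, vy=5.233 → t=1.068, apex=1.397, x_land=141.561, impact vy=-5.233
  bounce: vy ← 0.8·5.233 = 4.186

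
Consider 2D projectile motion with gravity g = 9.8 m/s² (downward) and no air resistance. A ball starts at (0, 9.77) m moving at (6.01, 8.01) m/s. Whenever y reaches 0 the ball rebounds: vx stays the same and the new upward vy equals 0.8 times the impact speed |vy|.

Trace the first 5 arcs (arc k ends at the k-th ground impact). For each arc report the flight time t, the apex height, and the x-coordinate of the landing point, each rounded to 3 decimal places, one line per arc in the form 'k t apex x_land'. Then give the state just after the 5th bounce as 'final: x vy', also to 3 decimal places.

1 2.449 13.043 14.718
2 2.610 8.348 30.407
3 2.088 5.343 42.958
4 1.671 3.419 52.999
5 1.337 2.188 61.032
final: 61.032 5.239

Arc 1: start y=9.770, vy=8.010 → t=2.449, apex=13.043, x_land=14.718, impact vy=-15.989
  bounce: vy ← 0.8·15.989 = 12.791
Arc 2: start y=0.000, vy=12.791 → t=2.610, apex=8.348, x_land=30.407, impact vy=-12.791
  bounce: vy ← 0.8·12.791 = 10.233
Arc 3: start y=0.000, vy=10.233 → t=2.088, apex=5.343, x_land=42.958, impact vy=-10.233
  bounce: vy ← 0.8·10.233 = 8.186
Arc 4: start y=0.000, vy=8.186 → t=1.671, apex=3.419, x_land=52.999, impact vy=-8.186
  bounce: vy ← 0.8·8.186 = 6.549
Arc 5: start y=0.000, vy=6.549 → t=1.337, apex=2.188, x_land=61.032, impact vy=-6.549
  bounce: vy ← 0.8·6.549 = 5.239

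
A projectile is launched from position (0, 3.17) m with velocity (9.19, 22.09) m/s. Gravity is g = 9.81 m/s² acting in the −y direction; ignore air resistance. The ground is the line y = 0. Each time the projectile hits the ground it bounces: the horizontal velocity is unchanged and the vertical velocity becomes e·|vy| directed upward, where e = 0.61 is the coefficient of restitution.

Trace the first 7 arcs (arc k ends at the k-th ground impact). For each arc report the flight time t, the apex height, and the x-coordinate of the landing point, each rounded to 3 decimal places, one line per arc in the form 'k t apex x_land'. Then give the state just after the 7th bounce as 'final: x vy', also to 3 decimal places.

1 4.643 28.041 42.667
2 2.917 10.434 69.474
3 1.779 3.883 85.827
4 1.085 1.445 95.802
5 0.662 0.538 101.886
6 0.404 0.200 105.598
7 0.246 0.074 107.862
final: 107.862 0.737

Arc 1: start y=3.170, vy=22.090 → t=4.643, apex=28.041, x_land=42.667, impact vy=-23.456
  bounce: vy ← 0.61·23.456 = 14.308
Arc 2: start y=0.000, vy=14.308 → t=2.917, apex=10.434, x_land=69.474, impact vy=-14.308
  bounce: vy ← 0.61·14.308 = 8.728
Arc 3: start y=0.000, vy=8.728 → t=1.779, apex=3.883, x_land=85.827, impact vy=-8.728
  bounce: vy ← 0.61·8.728 = 5.324
Arc 4: start y=0.000, vy=5.324 → t=1.085, apex=1.445, x_land=95.802, impact vy=-5.324
  bounce: vy ← 0.61·5.324 = 3.248
Arc 5: start y=0.000, vy=3.248 → t=0.662, apex=0.538, x_land=101.886, impact vy=-3.248
  bounce: vy ← 0.61·3.248 = 1.981
Arc 6: start y=0.000, vy=1.981 → t=0.404, apex=0.200, x_land=105.598, impact vy=-1.981
  bounce: vy ← 0.61·1.981 = 1.208
Arc 7: start y=0.000, vy=1.208 → t=0.246, apex=0.074, x_land=107.862, impact vy=-1.208
  bounce: vy ← 0.61·1.208 = 0.737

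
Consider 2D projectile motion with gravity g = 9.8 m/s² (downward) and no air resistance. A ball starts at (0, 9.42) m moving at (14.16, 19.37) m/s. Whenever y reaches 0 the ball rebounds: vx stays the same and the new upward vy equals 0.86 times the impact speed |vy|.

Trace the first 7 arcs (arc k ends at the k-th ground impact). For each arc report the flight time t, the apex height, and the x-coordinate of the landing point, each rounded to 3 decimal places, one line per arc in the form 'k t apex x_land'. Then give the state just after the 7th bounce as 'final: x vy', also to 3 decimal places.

Arc 1: start y=9.420, vy=19.370 → t=4.391, apex=28.563, x_land=62.175, impact vy=-23.661
  bounce: vy ← 0.86·23.661 = 20.348
Arc 2: start y=0.000, vy=20.348 → t=4.153, apex=21.125, x_land=120.977, impact vy=-20.348
  bounce: vy ← 0.86·20.348 = 17.499
Arc 3: start y=0.000, vy=17.499 → t=3.571, apex=15.624, x_land=171.547, impact vy=-17.499
  bounce: vy ← 0.86·17.499 = 15.050
Arc 4: start y=0.000, vy=15.050 → t=3.071, apex=11.556, x_land=215.037, impact vy=-15.050
  bounce: vy ← 0.86·15.050 = 12.943
Arc 5: start y=0.000, vy=12.943 → t=2.641, apex=8.546, x_land=252.439, impact vy=-12.943
  bounce: vy ← 0.86·12.943 = 11.131
Arc 6: start y=0.000, vy=11.131 → t=2.272, apex=6.321, x_land=284.604, impact vy=-11.131
  bounce: vy ← 0.86·11.131 = 9.572
Arc 7: start y=0.000, vy=9.572 → t=1.954, apex=4.675, x_land=312.266, impact vy=-9.572
  bounce: vy ← 0.86·9.572 = 8.232

1 4.391 28.563 62.175
2 4.153 21.125 120.977
3 3.571 15.624 171.547
4 3.071 11.556 215.037
5 2.641 8.546 252.439
6 2.272 6.321 284.604
7 1.954 4.675 312.266
final: 312.266 8.232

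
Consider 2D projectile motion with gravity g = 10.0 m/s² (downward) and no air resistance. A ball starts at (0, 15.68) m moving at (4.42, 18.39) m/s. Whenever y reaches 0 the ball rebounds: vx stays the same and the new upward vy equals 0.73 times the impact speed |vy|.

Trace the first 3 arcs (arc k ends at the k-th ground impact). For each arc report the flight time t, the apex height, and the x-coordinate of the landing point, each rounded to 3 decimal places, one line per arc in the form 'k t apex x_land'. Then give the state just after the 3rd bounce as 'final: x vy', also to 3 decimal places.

1 4.392 32.590 19.413
2 3.727 17.367 35.888
3 2.721 9.255 47.915
final: 47.915 9.932

Arc 1: start y=15.680, vy=18.390 → t=4.392, apex=32.590, x_land=19.413, impact vy=-25.530
  bounce: vy ← 0.73·25.530 = 18.637
Arc 2: start y=0.000, vy=18.637 → t=3.727, apex=17.367, x_land=35.888, impact vy=-18.637
  bounce: vy ← 0.73·18.637 = 13.605
Arc 3: start y=0.000, vy=13.605 → t=2.721, apex=9.255, x_land=47.915, impact vy=-13.605
  bounce: vy ← 0.73·13.605 = 9.932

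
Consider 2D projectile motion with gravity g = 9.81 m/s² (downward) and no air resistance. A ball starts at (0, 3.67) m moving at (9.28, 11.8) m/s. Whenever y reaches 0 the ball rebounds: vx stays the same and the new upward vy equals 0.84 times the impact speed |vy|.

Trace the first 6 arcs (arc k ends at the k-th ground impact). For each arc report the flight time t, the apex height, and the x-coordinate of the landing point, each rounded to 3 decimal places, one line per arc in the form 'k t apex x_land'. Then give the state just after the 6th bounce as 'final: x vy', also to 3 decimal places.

1 2.684 10.767 24.912
2 2.489 7.597 48.010
3 2.091 5.361 67.413
4 1.756 3.782 83.711
5 1.475 2.669 97.401
6 1.239 1.883 108.901
final: 108.901 5.106

Arc 1: start y=3.670, vy=11.800 → t=2.684, apex=10.767, x_land=24.912, impact vy=-14.534
  bounce: vy ← 0.84·14.534 = 12.209
Arc 2: start y=0.000, vy=12.209 → t=2.489, apex=7.597, x_land=48.010, impact vy=-12.209
  bounce: vy ← 0.84·12.209 = 10.255
Arc 3: start y=0.000, vy=10.255 → t=2.091, apex=5.361, x_land=67.413, impact vy=-10.255
  bounce: vy ← 0.84·10.255 = 8.615
Arc 4: start y=0.000, vy=8.615 → t=1.756, apex=3.782, x_land=83.711, impact vy=-8.615
  bounce: vy ← 0.84·8.615 = 7.236
Arc 5: start y=0.000, vy=7.236 → t=1.475, apex=2.669, x_land=97.401, impact vy=-7.236
  bounce: vy ← 0.84·7.236 = 6.078
Arc 6: start y=0.000, vy=6.078 → t=1.239, apex=1.883, x_land=108.901, impact vy=-6.078
  bounce: vy ← 0.84·6.078 = 5.106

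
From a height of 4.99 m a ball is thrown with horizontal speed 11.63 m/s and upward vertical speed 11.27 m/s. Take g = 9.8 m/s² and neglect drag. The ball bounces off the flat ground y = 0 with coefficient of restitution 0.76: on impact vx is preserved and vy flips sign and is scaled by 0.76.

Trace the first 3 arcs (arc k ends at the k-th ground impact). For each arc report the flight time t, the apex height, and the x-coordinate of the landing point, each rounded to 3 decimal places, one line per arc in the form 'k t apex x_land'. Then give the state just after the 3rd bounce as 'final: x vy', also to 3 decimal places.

Arc 1: start y=4.990, vy=11.270 → t=2.680, apex=11.470, x_land=31.168, impact vy=-14.994
  bounce: vy ← 0.76·14.994 = 11.395
Arc 2: start y=0.000, vy=11.395 → t=2.326, apex=6.625, x_land=58.215, impact vy=-11.395
  bounce: vy ← 0.76·11.395 = 8.660
Arc 3: start y=0.000, vy=8.660 → t=1.767, apex=3.827, x_land=78.770, impact vy=-8.660
  bounce: vy ← 0.76·8.660 = 6.582

1 2.680 11.470 31.168
2 2.326 6.625 58.215
3 1.767 3.827 78.770
final: 78.770 6.582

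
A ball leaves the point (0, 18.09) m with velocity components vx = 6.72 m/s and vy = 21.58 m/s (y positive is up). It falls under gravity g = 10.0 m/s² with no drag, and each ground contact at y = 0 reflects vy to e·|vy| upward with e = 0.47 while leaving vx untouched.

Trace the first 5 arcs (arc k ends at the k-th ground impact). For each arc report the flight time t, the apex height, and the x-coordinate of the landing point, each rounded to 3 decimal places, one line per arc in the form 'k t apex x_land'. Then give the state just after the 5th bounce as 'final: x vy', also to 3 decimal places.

Arc 1: start y=18.090, vy=21.580 → t=5.035, apex=41.375, x_land=33.833, impact vy=-28.766
  bounce: vy ← 0.47·28.766 = 13.520
Arc 2: start y=0.000, vy=13.520 → t=2.704, apex=9.140, x_land=52.004, impact vy=-13.520
  bounce: vy ← 0.47·13.520 = 6.354
Arc 3: start y=0.000, vy=6.354 → t=1.271, apex=2.019, x_land=60.544, impact vy=-6.354
  bounce: vy ← 0.47·6.354 = 2.987
Arc 4: start y=0.000, vy=2.987 → t=0.597, apex=0.446, x_land=64.558, impact vy=-2.987
  bounce: vy ← 0.47·2.987 = 1.404
Arc 5: start y=0.000, vy=1.404 → t=0.281, apex=0.099, x_land=66.445, impact vy=-1.404
  bounce: vy ← 0.47·1.404 = 0.660

1 5.035 41.375 33.833
2 2.704 9.140 52.004
3 1.271 2.019 60.544
4 0.597 0.446 64.558
5 0.281 0.099 66.445
final: 66.445 0.660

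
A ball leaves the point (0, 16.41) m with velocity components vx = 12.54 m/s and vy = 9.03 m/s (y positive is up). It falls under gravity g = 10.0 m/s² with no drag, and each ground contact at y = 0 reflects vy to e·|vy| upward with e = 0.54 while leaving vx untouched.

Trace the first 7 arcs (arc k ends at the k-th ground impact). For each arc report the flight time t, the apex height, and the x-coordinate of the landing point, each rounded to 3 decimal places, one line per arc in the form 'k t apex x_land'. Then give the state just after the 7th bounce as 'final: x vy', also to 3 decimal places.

Arc 1: start y=16.410, vy=9.030 → t=2.927, apex=20.487, x_land=36.707, impact vy=-20.242
  bounce: vy ← 0.54·20.242 = 10.931
Arc 2: start y=0.000, vy=10.931 → t=2.186, apex=5.974, x_land=64.121, impact vy=-10.931
  bounce: vy ← 0.54·10.931 = 5.903
Arc 3: start y=0.000, vy=5.903 → t=1.181, apex=1.742, x_land=78.925, impact vy=-5.903
  bounce: vy ← 0.54·5.903 = 3.187
Arc 4: start y=0.000, vy=3.187 → t=0.637, apex=0.508, x_land=86.919, impact vy=-3.187
  bounce: vy ← 0.54·3.187 = 1.721
Arc 5: start y=0.000, vy=1.721 → t=0.344, apex=0.148, x_land=91.236, impact vy=-1.721
  bounce: vy ← 0.54·1.721 = 0.929
Arc 6: start y=0.000, vy=0.929 → t=0.186, apex=0.043, x_land=93.567, impact vy=-0.929
  bounce: vy ← 0.54·0.929 = 0.502
Arc 7: start y=0.000, vy=0.502 → t=0.100, apex=0.013, x_land=94.826, impact vy=-0.502
  bounce: vy ← 0.54·0.502 = 0.271

1 2.927 20.487 36.707
2 2.186 5.974 64.121
3 1.181 1.742 78.925
4 0.637 0.508 86.919
5 0.344 0.148 91.236
6 0.186 0.043 93.567
7 0.100 0.013 94.826
final: 94.826 0.271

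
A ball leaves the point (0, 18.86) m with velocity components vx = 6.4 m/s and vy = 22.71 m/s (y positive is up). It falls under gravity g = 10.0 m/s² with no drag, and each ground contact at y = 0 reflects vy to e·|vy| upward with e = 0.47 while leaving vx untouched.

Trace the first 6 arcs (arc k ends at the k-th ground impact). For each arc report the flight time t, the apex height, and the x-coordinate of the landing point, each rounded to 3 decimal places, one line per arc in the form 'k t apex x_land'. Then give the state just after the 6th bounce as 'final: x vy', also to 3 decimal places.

1 5.259 44.647 33.659
2 2.809 9.863 51.636
3 1.320 2.179 60.085
4 0.620 0.481 64.056
5 0.292 0.106 65.923
6 0.137 0.023 66.800
final: 66.800 0.322

Arc 1: start y=18.860, vy=22.710 → t=5.259, apex=44.647, x_land=33.659, impact vy=-29.882
  bounce: vy ← 0.47·29.882 = 14.045
Arc 2: start y=0.000, vy=14.045 → t=2.809, apex=9.863, x_land=51.636, impact vy=-14.045
  bounce: vy ← 0.47·14.045 = 6.601
Arc 3: start y=0.000, vy=6.601 → t=1.320, apex=2.179, x_land=60.085, impact vy=-6.601
  bounce: vy ← 0.47·6.601 = 3.102
Arc 4: start y=0.000, vy=3.102 → t=0.620, apex=0.481, x_land=64.056, impact vy=-3.102
  bounce: vy ← 0.47·3.102 = 1.458
Arc 5: start y=0.000, vy=1.458 → t=0.292, apex=0.106, x_land=65.923, impact vy=-1.458
  bounce: vy ← 0.47·1.458 = 0.685
Arc 6: start y=0.000, vy=0.685 → t=0.137, apex=0.023, x_land=66.800, impact vy=-0.685
  bounce: vy ← 0.47·0.685 = 0.322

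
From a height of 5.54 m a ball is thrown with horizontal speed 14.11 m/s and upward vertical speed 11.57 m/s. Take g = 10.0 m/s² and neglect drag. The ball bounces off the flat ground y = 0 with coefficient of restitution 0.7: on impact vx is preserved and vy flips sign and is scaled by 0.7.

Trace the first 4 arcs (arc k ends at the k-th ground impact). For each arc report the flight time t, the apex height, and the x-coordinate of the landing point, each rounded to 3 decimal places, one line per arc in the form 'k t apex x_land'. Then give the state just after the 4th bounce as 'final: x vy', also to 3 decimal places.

1 2.721 12.233 38.396
2 2.190 5.994 69.295
3 1.533 2.937 90.924
4 1.073 1.439 106.064
final: 106.064 3.756

Arc 1: start y=5.540, vy=11.570 → t=2.721, apex=12.233, x_land=38.396, impact vy=-15.642
  bounce: vy ← 0.7·15.642 = 10.949
Arc 2: start y=0.000, vy=10.949 → t=2.190, apex=5.994, x_land=69.295, impact vy=-10.949
  bounce: vy ← 0.7·10.949 = 7.664
Arc 3: start y=0.000, vy=7.664 → t=1.533, apex=2.937, x_land=90.924, impact vy=-7.664
  bounce: vy ← 0.7·7.664 = 5.365
Arc 4: start y=0.000, vy=5.365 → t=1.073, apex=1.439, x_land=106.064, impact vy=-5.365
  bounce: vy ← 0.7·5.365 = 3.756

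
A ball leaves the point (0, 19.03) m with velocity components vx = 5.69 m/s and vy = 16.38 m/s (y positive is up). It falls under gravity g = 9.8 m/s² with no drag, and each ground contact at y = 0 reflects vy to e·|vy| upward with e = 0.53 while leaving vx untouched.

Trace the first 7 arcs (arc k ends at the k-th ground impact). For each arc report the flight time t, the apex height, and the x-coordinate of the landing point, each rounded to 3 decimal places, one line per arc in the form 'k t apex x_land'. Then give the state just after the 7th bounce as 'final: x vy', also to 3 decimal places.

Arc 1: start y=19.030, vy=16.380 → t=4.255, apex=32.719, x_land=24.214, impact vy=-25.324
  bounce: vy ← 0.53·25.324 = 13.422
Arc 2: start y=0.000, vy=13.422 → t=2.739, apex=9.191, x_land=39.799, impact vy=-13.422
  bounce: vy ← 0.53·13.422 = 7.113
Arc 3: start y=0.000, vy=7.113 → t=1.452, apex=2.582, x_land=48.059, impact vy=-7.113
  bounce: vy ← 0.53·7.113 = 3.770
Arc 4: start y=0.000, vy=3.770 → t=0.769, apex=0.725, x_land=52.437, impact vy=-3.770
  bounce: vy ← 0.53·3.770 = 1.998
Arc 5: start y=0.000, vy=1.998 → t=0.408, apex=0.204, x_land=54.758, impact vy=-1.998
  bounce: vy ← 0.53·1.998 = 1.059
Arc 6: start y=0.000, vy=1.059 → t=0.216, apex=0.057, x_land=55.988, impact vy=-1.059
  bounce: vy ← 0.53·1.059 = 0.561
Arc 7: start y=0.000, vy=0.561 → t=0.115, apex=0.016, x_land=56.639, impact vy=-0.561
  bounce: vy ← 0.53·0.561 = 0.297

1 4.255 32.719 24.214
2 2.739 9.191 39.799
3 1.452 2.582 48.059
4 0.769 0.725 52.437
5 0.408 0.204 54.758
6 0.216 0.057 55.988
7 0.115 0.016 56.639
final: 56.639 0.297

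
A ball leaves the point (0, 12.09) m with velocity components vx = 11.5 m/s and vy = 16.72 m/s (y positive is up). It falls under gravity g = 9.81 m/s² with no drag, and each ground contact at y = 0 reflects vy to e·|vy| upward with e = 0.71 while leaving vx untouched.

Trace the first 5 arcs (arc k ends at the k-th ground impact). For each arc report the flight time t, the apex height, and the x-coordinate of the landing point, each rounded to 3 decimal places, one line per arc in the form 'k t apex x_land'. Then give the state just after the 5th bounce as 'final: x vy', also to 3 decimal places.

1 4.022 26.339 46.249
2 3.291 13.277 84.090
3 2.336 6.693 110.957
4 1.659 3.374 130.033
5 1.178 1.701 143.577
final: 143.577 4.101

Arc 1: start y=12.090, vy=16.720 → t=4.022, apex=26.339, x_land=46.249, impact vy=-22.732
  bounce: vy ← 0.71·22.732 = 16.140
Arc 2: start y=0.000, vy=16.140 → t=3.291, apex=13.277, x_land=84.090, impact vy=-16.140
  bounce: vy ← 0.71·16.140 = 11.459
Arc 3: start y=0.000, vy=11.459 → t=2.336, apex=6.693, x_land=110.957, impact vy=-11.459
  bounce: vy ← 0.71·11.459 = 8.136
Arc 4: start y=0.000, vy=8.136 → t=1.659, apex=3.374, x_land=130.033, impact vy=-8.136
  bounce: vy ← 0.71·8.136 = 5.777
Arc 5: start y=0.000, vy=5.777 → t=1.178, apex=1.701, x_land=143.577, impact vy=-5.777
  bounce: vy ← 0.71·5.777 = 4.101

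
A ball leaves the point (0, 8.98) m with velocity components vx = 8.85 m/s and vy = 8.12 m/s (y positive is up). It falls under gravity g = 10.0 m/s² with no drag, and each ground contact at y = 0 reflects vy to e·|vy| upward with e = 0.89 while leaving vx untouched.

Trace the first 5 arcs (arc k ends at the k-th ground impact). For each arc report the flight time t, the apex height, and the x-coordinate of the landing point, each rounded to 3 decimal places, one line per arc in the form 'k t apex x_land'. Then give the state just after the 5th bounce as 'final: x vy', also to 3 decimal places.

1 2.379 12.277 21.054
2 2.789 9.724 45.738
3 2.482 7.703 67.707
4 2.209 6.101 87.259
5 1.966 4.833 104.661
final: 104.661 8.750

Arc 1: start y=8.980, vy=8.120 → t=2.379, apex=12.277, x_land=21.054, impact vy=-15.670
  bounce: vy ← 0.89·15.670 = 13.946
Arc 2: start y=0.000, vy=13.946 → t=2.789, apex=9.724, x_land=45.738, impact vy=-13.946
  bounce: vy ← 0.89·13.946 = 12.412
Arc 3: start y=0.000, vy=12.412 → t=2.482, apex=7.703, x_land=67.707, impact vy=-12.412
  bounce: vy ← 0.89·12.412 = 11.047
Arc 4: start y=0.000, vy=11.047 → t=2.209, apex=6.101, x_land=87.259, impact vy=-11.047
  bounce: vy ← 0.89·11.047 = 9.831
Arc 5: start y=0.000, vy=9.831 → t=1.966, apex=4.833, x_land=104.661, impact vy=-9.831
  bounce: vy ← 0.89·9.831 = 8.750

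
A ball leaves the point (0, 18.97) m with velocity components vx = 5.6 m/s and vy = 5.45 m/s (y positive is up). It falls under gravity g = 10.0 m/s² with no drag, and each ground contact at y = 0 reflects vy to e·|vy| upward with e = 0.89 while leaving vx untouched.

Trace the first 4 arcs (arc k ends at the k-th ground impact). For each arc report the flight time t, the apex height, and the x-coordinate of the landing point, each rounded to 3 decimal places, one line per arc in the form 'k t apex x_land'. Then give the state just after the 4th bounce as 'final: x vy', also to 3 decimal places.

Arc 1: start y=18.970, vy=5.450 → t=2.568, apex=20.455, x_land=14.379, impact vy=-20.226
  bounce: vy ← 0.89·20.226 = 18.001
Arc 2: start y=0.000, vy=18.001 → t=3.600, apex=16.203, x_land=34.540, impact vy=-18.001
  bounce: vy ← 0.89·18.001 = 16.021
Arc 3: start y=0.000, vy=16.021 → t=3.204, apex=12.834, x_land=52.484, impact vy=-16.021
  bounce: vy ← 0.89·16.021 = 14.259
Arc 4: start y=0.000, vy=14.259 → t=2.852, apex=10.166, x_land=68.454, impact vy=-14.259
  bounce: vy ← 0.89·14.259 = 12.690

1 2.568 20.455 14.379
2 3.600 16.203 34.540
3 3.204 12.834 52.484
4 2.852 10.166 68.454
final: 68.454 12.690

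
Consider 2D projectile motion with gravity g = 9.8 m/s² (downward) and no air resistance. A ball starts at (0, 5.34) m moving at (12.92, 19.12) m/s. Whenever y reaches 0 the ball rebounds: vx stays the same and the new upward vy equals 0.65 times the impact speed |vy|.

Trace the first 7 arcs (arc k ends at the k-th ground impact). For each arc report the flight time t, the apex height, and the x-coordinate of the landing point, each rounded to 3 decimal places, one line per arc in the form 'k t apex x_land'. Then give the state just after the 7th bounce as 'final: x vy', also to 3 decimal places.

Arc 1: start y=5.340, vy=19.120 → t=4.164, apex=23.992, x_land=53.796, impact vy=-21.685
  bounce: vy ← 0.65·21.685 = 14.095
Arc 2: start y=0.000, vy=14.095 → t=2.877, apex=10.137, x_land=90.961, impact vy=-14.095
  bounce: vy ← 0.65·14.095 = 9.162
Arc 3: start y=0.000, vy=9.162 → t=1.870, apex=4.283, x_land=115.119, impact vy=-9.162
  bounce: vy ← 0.65·9.162 = 5.955
Arc 4: start y=0.000, vy=5.955 → t=1.215, apex=1.809, x_land=130.821, impact vy=-5.955
  bounce: vy ← 0.65·5.955 = 3.871
Arc 5: start y=0.000, vy=3.871 → t=0.790, apex=0.764, x_land=141.028, impact vy=-3.871
  bounce: vy ← 0.65·3.871 = 2.516
Arc 6: start y=0.000, vy=2.516 → t=0.513, apex=0.323, x_land=147.662, impact vy=-2.516
  bounce: vy ← 0.65·2.516 = 1.635
Arc 7: start y=0.000, vy=1.635 → t=0.334, apex=0.136, x_land=151.974, impact vy=-1.635
  bounce: vy ← 0.65·1.635 = 1.063

1 4.164 23.992 53.796
2 2.877 10.137 90.961
3 1.870 4.283 115.119
4 1.215 1.809 130.821
5 0.790 0.764 141.028
6 0.513 0.323 147.662
7 0.334 0.136 151.974
final: 151.974 1.063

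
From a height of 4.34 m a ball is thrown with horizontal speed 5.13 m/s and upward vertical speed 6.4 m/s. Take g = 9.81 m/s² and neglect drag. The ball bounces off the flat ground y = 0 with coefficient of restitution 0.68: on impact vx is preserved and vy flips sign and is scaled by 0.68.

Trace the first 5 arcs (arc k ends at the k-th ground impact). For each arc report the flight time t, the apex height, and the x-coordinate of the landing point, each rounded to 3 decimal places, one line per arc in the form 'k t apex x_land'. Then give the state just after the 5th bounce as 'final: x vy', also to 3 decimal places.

Arc 1: start y=4.340, vy=6.400 → t=1.797, apex=6.428, x_land=9.219, impact vy=-11.230
  bounce: vy ← 0.68·11.230 = 7.636
Arc 2: start y=0.000, vy=7.636 → t=1.557, apex=2.972, x_land=17.206, impact vy=-7.636
  bounce: vy ← 0.68·7.636 = 5.193
Arc 3: start y=0.000, vy=5.193 → t=1.059, apex=1.374, x_land=22.637, impact vy=-5.193
  bounce: vy ← 0.68·5.193 = 3.531
Arc 4: start y=0.000, vy=3.531 → t=0.720, apex=0.635, x_land=26.330, impact vy=-3.531
  bounce: vy ← 0.68·3.531 = 2.401
Arc 5: start y=0.000, vy=2.401 → t=0.490, apex=0.294, x_land=28.841, impact vy=-2.401
  bounce: vy ← 0.68·2.401 = 1.633

1 1.797 6.428 9.219
2 1.557 2.972 17.206
3 1.059 1.374 22.637
4 0.720 0.635 26.330
5 0.490 0.294 28.841
final: 28.841 1.633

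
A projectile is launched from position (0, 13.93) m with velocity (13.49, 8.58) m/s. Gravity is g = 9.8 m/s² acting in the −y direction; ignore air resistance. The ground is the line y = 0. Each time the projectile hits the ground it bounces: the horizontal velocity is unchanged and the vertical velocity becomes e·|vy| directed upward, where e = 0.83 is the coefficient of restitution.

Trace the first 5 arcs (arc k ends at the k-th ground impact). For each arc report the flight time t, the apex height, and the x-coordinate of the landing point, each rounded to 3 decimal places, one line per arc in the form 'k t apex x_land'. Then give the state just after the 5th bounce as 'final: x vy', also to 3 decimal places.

1 2.775 17.686 37.439
2 3.154 12.184 79.983
3 2.618 8.393 115.295
4 2.173 5.782 144.603
5 1.803 3.983 168.929
final: 168.929 7.334

Arc 1: start y=13.930, vy=8.580 → t=2.775, apex=17.686, x_land=37.439, impact vy=-18.618
  bounce: vy ← 0.83·18.618 = 15.453
Arc 2: start y=0.000, vy=15.453 → t=3.154, apex=12.184, x_land=79.983, impact vy=-15.453
  bounce: vy ← 0.83·15.453 = 12.826
Arc 3: start y=0.000, vy=12.826 → t=2.618, apex=8.393, x_land=115.295, impact vy=-12.826
  bounce: vy ← 0.83·12.826 = 10.646
Arc 4: start y=0.000, vy=10.646 → t=2.173, apex=5.782, x_land=144.603, impact vy=-10.646
  bounce: vy ← 0.83·10.646 = 8.836
Arc 5: start y=0.000, vy=8.836 → t=1.803, apex=3.983, x_land=168.929, impact vy=-8.836
  bounce: vy ← 0.83·8.836 = 7.334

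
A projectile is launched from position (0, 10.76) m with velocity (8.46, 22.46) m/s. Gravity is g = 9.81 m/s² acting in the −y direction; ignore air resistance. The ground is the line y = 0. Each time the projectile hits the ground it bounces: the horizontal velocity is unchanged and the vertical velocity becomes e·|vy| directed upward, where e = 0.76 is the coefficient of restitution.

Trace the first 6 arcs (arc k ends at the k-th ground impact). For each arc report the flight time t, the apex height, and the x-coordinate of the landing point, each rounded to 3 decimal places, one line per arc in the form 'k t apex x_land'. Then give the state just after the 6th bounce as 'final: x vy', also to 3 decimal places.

Arc 1: start y=10.760, vy=22.460 → t=5.016, apex=36.471, x_land=42.438, impact vy=-26.750
  bounce: vy ← 0.76·26.750 = 20.330
Arc 2: start y=0.000, vy=20.330 → t=4.145, apex=21.066, x_land=77.503, impact vy=-20.330
  bounce: vy ← 0.76·20.330 = 15.451
Arc 3: start y=0.000, vy=15.451 → t=3.150, apex=12.168, x_land=104.152, impact vy=-15.451
  bounce: vy ← 0.76·15.451 = 11.743
Arc 4: start y=0.000, vy=11.743 → t=2.394, apex=7.028, x_land=124.405, impact vy=-11.743
  bounce: vy ← 0.76·11.743 = 8.924
Arc 5: start y=0.000, vy=8.924 → t=1.819, apex=4.059, x_land=139.797, impact vy=-8.924
  bounce: vy ← 0.76·8.924 = 6.783
Arc 6: start y=0.000, vy=6.783 → t=1.383, apex=2.345, x_land=151.496, impact vy=-6.783
  bounce: vy ← 0.76·6.783 = 5.155

1 5.016 36.471 42.438
2 4.145 21.066 77.503
3 3.150 12.168 104.152
4 2.394 7.028 124.405
5 1.819 4.059 139.797
6 1.383 2.345 151.496
final: 151.496 5.155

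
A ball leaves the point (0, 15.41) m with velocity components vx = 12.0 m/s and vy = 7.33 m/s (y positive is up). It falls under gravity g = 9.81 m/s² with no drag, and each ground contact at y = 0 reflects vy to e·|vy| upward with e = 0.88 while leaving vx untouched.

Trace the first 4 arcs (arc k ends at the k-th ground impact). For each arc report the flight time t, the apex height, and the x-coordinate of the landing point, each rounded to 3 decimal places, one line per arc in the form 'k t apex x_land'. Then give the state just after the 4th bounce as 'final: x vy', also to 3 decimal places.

1 2.671 18.148 32.049
2 3.385 14.054 72.674
3 2.979 10.884 108.424
4 2.622 8.428 139.884
final: 139.884 11.316

Arc 1: start y=15.410, vy=7.330 → t=2.671, apex=18.148, x_land=32.049, impact vy=-18.870
  bounce: vy ← 0.88·18.870 = 16.606
Arc 2: start y=0.000, vy=16.606 → t=3.385, apex=14.054, x_land=72.674, impact vy=-16.606
  bounce: vy ← 0.88·16.606 = 14.613
Arc 3: start y=0.000, vy=14.613 → t=2.979, apex=10.884, x_land=108.424, impact vy=-14.613
  bounce: vy ← 0.88·14.613 = 12.859
Arc 4: start y=0.000, vy=12.859 → t=2.622, apex=8.428, x_land=139.884, impact vy=-12.859
  bounce: vy ← 0.88·12.859 = 11.316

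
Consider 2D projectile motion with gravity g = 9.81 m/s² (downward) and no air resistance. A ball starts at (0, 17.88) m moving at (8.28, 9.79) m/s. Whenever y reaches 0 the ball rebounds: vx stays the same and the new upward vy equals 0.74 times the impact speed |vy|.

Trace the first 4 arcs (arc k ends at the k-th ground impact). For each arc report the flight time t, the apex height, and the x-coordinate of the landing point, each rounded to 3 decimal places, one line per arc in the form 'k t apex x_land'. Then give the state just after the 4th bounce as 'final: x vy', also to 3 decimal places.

1 3.152 22.765 26.101
2 3.188 12.466 52.501
3 2.359 6.826 72.037
4 1.746 3.738 86.494
final: 86.494 6.337

Arc 1: start y=17.880, vy=9.790 → t=3.152, apex=22.765, x_land=26.101, impact vy=-21.134
  bounce: vy ← 0.74·21.134 = 15.639
Arc 2: start y=0.000, vy=15.639 → t=3.188, apex=12.466, x_land=52.501, impact vy=-15.639
  bounce: vy ← 0.74·15.639 = 11.573
Arc 3: start y=0.000, vy=11.573 → t=2.359, apex=6.826, x_land=72.037, impact vy=-11.573
  bounce: vy ← 0.74·11.573 = 8.564
Arc 4: start y=0.000, vy=8.564 → t=1.746, apex=3.738, x_land=86.494, impact vy=-8.564
  bounce: vy ← 0.74·8.564 = 6.337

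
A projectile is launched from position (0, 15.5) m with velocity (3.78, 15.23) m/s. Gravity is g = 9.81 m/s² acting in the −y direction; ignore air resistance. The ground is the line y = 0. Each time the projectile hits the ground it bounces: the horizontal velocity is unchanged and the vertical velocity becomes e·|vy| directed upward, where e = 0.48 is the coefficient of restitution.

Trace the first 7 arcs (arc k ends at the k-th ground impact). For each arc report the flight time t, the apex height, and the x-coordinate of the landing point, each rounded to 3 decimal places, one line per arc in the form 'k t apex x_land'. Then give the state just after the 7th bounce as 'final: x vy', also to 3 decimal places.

1 3.913 27.322 14.790
2 2.266 6.295 23.354
3 1.088 1.450 27.465
4 0.522 0.334 29.439
5 0.251 0.077 30.386
6 0.120 0.018 30.840
7 0.058 0.004 31.059
final: 31.059 0.136

Arc 1: start y=15.500, vy=15.230 → t=3.913, apex=27.322, x_land=14.790, impact vy=-23.153
  bounce: vy ← 0.48·23.153 = 11.113
Arc 2: start y=0.000, vy=11.113 → t=2.266, apex=6.295, x_land=23.354, impact vy=-11.113
  bounce: vy ← 0.48·11.113 = 5.334
Arc 3: start y=0.000, vy=5.334 → t=1.088, apex=1.450, x_land=27.465, impact vy=-5.334
  bounce: vy ← 0.48·5.334 = 2.561
Arc 4: start y=0.000, vy=2.561 → t=0.522, apex=0.334, x_land=29.439, impact vy=-2.561
  bounce: vy ← 0.48·2.561 = 1.229
Arc 5: start y=0.000, vy=1.229 → t=0.251, apex=0.077, x_land=30.386, impact vy=-1.229
  bounce: vy ← 0.48·1.229 = 0.590
Arc 6: start y=0.000, vy=0.590 → t=0.120, apex=0.018, x_land=30.840, impact vy=-0.590
  bounce: vy ← 0.48·0.590 = 0.283
Arc 7: start y=0.000, vy=0.283 → t=0.058, apex=0.004, x_land=31.059, impact vy=-0.283
  bounce: vy ← 0.48·0.283 = 0.136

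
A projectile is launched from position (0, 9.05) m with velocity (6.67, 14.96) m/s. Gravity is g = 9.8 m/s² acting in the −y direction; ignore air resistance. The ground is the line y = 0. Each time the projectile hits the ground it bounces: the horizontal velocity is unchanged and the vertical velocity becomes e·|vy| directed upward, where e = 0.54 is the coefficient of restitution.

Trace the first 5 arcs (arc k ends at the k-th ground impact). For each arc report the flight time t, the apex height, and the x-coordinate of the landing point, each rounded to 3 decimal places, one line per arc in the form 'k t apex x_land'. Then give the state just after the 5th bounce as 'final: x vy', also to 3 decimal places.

Arc 1: start y=9.050, vy=14.960 → t=3.570, apex=20.468, x_land=23.814, impact vy=-20.030
  bounce: vy ← 0.54·20.030 = 10.816
Arc 2: start y=0.000, vy=10.816 → t=2.207, apex=5.969, x_land=38.537, impact vy=-10.816
  bounce: vy ← 0.54·10.816 = 5.841
Arc 3: start y=0.000, vy=5.841 → t=1.192, apex=1.740, x_land=46.488, impact vy=-5.841
  bounce: vy ← 0.54·5.841 = 3.154
Arc 4: start y=0.000, vy=3.154 → t=0.644, apex=0.508, x_land=50.781, impact vy=-3.154
  bounce: vy ← 0.54·3.154 = 1.703
Arc 5: start y=0.000, vy=1.703 → t=0.348, apex=0.148, x_land=53.099, impact vy=-1.703
  bounce: vy ← 0.54·1.703 = 0.920

1 3.570 20.468 23.814
2 2.207 5.969 38.537
3 1.192 1.740 46.488
4 0.644 0.508 50.781
5 0.348 0.148 53.099
final: 53.099 0.920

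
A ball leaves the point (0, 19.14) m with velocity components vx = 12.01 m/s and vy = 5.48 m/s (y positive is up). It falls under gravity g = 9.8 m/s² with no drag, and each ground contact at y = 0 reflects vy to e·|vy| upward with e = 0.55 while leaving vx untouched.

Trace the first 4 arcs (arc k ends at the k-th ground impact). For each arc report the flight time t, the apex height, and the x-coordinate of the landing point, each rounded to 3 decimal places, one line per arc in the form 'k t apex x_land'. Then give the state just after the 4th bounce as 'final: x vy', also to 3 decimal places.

1 2.613 20.672 31.384
2 2.259 6.253 58.519
3 1.243 1.892 73.443
4 0.683 0.572 81.652
final: 81.652 1.842

Arc 1: start y=19.140, vy=5.480 → t=2.613, apex=20.672, x_land=31.384, impact vy=-20.129
  bounce: vy ← 0.55·20.129 = 11.071
Arc 2: start y=0.000, vy=11.071 → t=2.259, apex=6.253, x_land=58.519, impact vy=-11.071
  bounce: vy ← 0.55·11.071 = 6.089
Arc 3: start y=0.000, vy=6.089 → t=1.243, apex=1.892, x_land=73.443, impact vy=-6.089
  bounce: vy ← 0.55·6.089 = 3.349
Arc 4: start y=0.000, vy=3.349 → t=0.683, apex=0.572, x_land=81.652, impact vy=-3.349
  bounce: vy ← 0.55·3.349 = 1.842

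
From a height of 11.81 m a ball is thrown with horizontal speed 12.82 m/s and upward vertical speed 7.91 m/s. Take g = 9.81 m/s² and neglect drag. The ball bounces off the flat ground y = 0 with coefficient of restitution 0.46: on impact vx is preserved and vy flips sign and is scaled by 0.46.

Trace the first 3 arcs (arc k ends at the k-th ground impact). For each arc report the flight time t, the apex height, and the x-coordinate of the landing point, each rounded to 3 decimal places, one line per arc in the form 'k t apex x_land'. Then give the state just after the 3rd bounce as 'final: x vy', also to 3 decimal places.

Arc 1: start y=11.810, vy=7.910 → t=2.555, apex=14.999, x_land=32.755, impact vy=-17.155
  bounce: vy ← 0.46·17.155 = 7.891
Arc 2: start y=0.000, vy=7.891 → t=1.609, apex=3.174, x_land=53.380, impact vy=-7.891
  bounce: vy ← 0.46·7.891 = 3.630
Arc 3: start y=0.000, vy=3.630 → t=0.740, apex=0.672, x_land=62.867, impact vy=-3.630
  bounce: vy ← 0.46·3.630 = 1.670

1 2.555 14.999 32.755
2 1.609 3.174 53.380
3 0.740 0.672 62.867
final: 62.867 1.670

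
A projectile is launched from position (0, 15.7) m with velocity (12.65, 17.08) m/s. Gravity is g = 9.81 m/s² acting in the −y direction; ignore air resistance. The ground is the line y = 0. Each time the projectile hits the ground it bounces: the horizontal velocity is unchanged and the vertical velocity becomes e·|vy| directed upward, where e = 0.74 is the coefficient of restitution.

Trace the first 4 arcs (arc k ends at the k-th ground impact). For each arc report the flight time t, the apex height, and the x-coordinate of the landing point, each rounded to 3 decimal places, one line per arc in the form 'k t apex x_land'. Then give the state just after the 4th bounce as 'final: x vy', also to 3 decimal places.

1 4.238 30.569 53.605
2 3.695 16.739 100.343
3 2.734 9.167 134.929
4 2.023 5.020 160.523
final: 160.523 7.344

Arc 1: start y=15.700, vy=17.080 → t=4.238, apex=30.569, x_land=53.605, impact vy=-24.490
  bounce: vy ← 0.74·24.490 = 18.123
Arc 2: start y=0.000, vy=18.123 → t=3.695, apex=16.739, x_land=100.343, impact vy=-18.123
  bounce: vy ← 0.74·18.123 = 13.411
Arc 3: start y=0.000, vy=13.411 → t=2.734, apex=9.167, x_land=134.929, impact vy=-13.411
  bounce: vy ← 0.74·13.411 = 9.924
Arc 4: start y=0.000, vy=9.924 → t=2.023, apex=5.020, x_land=160.523, impact vy=-9.924
  bounce: vy ← 0.74·9.924 = 7.344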